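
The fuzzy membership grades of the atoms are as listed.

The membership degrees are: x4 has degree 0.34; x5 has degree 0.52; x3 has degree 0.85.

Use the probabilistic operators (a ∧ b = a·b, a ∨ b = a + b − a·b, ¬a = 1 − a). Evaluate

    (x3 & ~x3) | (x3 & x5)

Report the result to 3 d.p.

~x3 = 1 − 0.8500 = 0.1500
x3 & ~x3 = a·b on (0.8500, 0.1500) = 0.1275
x3 & x5 = a·b on (0.8500, 0.5200) = 0.4420
(x3 & ~x3) | (x3 & x5) = a + b − a·b on (0.1275, 0.4420) = 0.5131

0.513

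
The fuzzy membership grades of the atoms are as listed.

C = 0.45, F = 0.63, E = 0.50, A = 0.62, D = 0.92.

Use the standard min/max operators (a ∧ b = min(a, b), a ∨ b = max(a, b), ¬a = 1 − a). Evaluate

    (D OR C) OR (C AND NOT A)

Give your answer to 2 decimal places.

D OR C = max(a, b) on (0.92, 0.45) = 0.92
NOT A = 1 − 0.62 = 0.38
C AND NOT A = min(a, b) on (0.45, 0.38) = 0.38
(D OR C) OR (C AND NOT A) = max(a, b) on (0.92, 0.38) = 0.92

0.92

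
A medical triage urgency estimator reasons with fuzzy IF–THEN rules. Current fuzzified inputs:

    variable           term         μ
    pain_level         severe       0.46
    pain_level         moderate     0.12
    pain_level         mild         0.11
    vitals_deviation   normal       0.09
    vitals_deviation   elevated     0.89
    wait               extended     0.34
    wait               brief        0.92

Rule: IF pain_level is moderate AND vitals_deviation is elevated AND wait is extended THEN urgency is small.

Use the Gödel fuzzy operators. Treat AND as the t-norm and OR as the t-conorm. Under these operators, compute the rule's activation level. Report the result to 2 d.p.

0.12

firing strength: moderate=0.12, elevated=0.89, extended=0.34; AND[min(a, b)] → w = 0.12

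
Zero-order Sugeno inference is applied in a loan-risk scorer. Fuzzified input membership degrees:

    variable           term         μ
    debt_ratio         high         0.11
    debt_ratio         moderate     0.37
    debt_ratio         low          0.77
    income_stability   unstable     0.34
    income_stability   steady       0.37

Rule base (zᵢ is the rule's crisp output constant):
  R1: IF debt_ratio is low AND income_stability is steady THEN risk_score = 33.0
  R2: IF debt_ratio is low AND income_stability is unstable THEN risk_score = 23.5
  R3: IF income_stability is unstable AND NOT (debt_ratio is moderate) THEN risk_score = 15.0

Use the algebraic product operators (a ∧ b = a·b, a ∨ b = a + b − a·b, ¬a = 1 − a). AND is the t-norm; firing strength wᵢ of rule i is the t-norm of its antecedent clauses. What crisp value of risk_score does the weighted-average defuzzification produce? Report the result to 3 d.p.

R1 (z=33.0): low=0.77, steady=0.37; AND[a·b] → w = 0.2849
R2 (z=23.5): low=0.77, unstable=0.34; AND[a·b] → w = 0.2618
R3 (z=15.0): unstable=0.34, ¬moderate=1−0.37=0.63; AND[a·b] → w = 0.2142
Weighted average = (0.2849·33.0 + 0.2618·23.5 + 0.2142·15.0) / (0.2849 + 0.2618 + 0.2142)
  = 18.7670 / 0.7609 = 24.664

24.664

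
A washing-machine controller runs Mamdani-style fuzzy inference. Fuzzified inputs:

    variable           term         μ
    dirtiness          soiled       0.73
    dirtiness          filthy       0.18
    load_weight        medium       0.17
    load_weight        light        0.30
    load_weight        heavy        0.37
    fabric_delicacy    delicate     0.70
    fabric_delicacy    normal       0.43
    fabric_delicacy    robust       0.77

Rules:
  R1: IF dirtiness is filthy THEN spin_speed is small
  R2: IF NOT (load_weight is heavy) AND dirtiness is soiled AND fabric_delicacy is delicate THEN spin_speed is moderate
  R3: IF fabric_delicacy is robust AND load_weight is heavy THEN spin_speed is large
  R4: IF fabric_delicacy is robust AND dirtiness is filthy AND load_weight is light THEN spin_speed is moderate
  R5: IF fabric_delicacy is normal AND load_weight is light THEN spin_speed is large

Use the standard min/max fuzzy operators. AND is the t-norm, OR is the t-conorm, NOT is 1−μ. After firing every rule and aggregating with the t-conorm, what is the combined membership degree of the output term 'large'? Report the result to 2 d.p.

0.37

R1: filthy=0.18 → w = 0.18
R2: ¬heavy=1−0.37=0.63, soiled=0.73, delicate=0.70; AND[min(a, b)] → w = 0.63
R3: robust=0.77, heavy=0.37; AND[min(a, b)] → w = 0.37
R4: robust=0.77, filthy=0.18, light=0.30; AND[min(a, b)] → w = 0.18
R5: normal=0.43, light=0.30; AND[min(a, b)] → w = 0.30
Rules with consequent 'large': {R3, R5} → strengths 0.37, 0.30
Aggregate via t-conorm [max(a, b)]: 0.37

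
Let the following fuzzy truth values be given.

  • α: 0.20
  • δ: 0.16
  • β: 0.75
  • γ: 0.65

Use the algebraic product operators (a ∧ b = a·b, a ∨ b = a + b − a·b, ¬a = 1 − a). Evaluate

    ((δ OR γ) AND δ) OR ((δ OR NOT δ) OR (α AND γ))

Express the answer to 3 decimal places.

0.896

δ OR γ = a + b − a·b on (0.1600, 0.6500) = 0.7060
(δ OR γ) AND δ = a·b on (0.7060, 0.1600) = 0.1130
NOT δ = 1 − 0.1600 = 0.8400
δ OR NOT δ = a + b − a·b on (0.1600, 0.8400) = 0.8656
α AND γ = a·b on (0.2000, 0.6500) = 0.1300
(δ OR NOT δ) OR (α AND γ) = a + b − a·b on (0.8656, 0.1300) = 0.8831
((δ OR γ) AND δ) OR ((δ OR NOT δ) OR (α AND γ)) = a + b − a·b on (0.1130, 0.8831) = 0.8963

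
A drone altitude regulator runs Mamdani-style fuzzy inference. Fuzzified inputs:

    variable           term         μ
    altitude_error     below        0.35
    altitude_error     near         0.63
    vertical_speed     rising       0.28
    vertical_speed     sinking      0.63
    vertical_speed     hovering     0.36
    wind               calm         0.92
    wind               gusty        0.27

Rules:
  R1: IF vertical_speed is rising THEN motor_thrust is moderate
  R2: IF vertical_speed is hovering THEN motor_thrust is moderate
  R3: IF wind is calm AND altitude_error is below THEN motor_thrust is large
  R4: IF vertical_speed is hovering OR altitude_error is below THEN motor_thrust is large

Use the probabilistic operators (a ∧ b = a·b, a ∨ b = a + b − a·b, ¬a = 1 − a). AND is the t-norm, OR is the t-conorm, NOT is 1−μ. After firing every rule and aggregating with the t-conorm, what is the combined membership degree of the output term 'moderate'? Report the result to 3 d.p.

0.539

R1: rising=0.28 → w = 0.2800
R2: hovering=0.36 → w = 0.3600
R3: calm=0.92, below=0.35; AND[a·b] → w = 0.3220
R4: hovering=0.36, below=0.35; OR[a + b − a·b] → w = 0.5840
Rules with consequent 'moderate': {R1, R2} → strengths 0.2800, 0.3600
Aggregate via t-conorm [a + b − a·b]: 0.5392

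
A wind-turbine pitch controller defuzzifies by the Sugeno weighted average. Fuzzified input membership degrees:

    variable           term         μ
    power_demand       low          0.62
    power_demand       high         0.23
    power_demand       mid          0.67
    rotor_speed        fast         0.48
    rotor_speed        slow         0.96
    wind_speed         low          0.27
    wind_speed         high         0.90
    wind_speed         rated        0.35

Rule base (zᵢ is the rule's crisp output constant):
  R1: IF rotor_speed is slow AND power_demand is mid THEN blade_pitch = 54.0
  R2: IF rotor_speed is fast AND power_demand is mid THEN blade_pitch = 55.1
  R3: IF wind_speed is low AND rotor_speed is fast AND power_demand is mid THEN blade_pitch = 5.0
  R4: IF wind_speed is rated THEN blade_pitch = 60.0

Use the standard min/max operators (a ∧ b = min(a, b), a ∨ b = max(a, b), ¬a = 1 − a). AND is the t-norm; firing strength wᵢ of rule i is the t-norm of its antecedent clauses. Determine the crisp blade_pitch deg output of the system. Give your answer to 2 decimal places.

48.01

R1 (z=54.0): slow=0.96, mid=0.67; AND[min(a, b)] → w = 0.67
R2 (z=55.1): fast=0.48, mid=0.67; AND[min(a, b)] → w = 0.48
R3 (z=5.0): low=0.27, fast=0.48, mid=0.67; AND[min(a, b)] → w = 0.27
R4 (z=60.0): rated=0.35 → w = 0.35
Weighted average = (0.67·54.0 + 0.48·55.1 + 0.27·5.0 + 0.35·60.0) / (0.67 + 0.48 + 0.27 + 0.35)
  = 84.9780 / 1.7700 = 48.01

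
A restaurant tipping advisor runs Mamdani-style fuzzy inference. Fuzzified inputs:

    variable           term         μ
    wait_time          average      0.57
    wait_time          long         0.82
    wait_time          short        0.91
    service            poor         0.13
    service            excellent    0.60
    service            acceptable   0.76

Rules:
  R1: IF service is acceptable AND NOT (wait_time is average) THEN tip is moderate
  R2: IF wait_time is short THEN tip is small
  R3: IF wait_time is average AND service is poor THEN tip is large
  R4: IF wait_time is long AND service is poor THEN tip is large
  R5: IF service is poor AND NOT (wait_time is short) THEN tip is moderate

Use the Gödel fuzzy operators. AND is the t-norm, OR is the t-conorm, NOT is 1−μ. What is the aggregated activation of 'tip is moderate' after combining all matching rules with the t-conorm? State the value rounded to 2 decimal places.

0.43

R1: acceptable=0.76, ¬average=1−0.57=0.43; AND[min(a, b)] → w = 0.43
R2: short=0.91 → w = 0.91
R3: average=0.57, poor=0.13; AND[min(a, b)] → w = 0.13
R4: long=0.82, poor=0.13; AND[min(a, b)] → w = 0.13
R5: poor=0.13, ¬short=1−0.91=0.09; AND[min(a, b)] → w = 0.09
Rules with consequent 'moderate': {R1, R5} → strengths 0.43, 0.09
Aggregate via t-conorm [max(a, b)]: 0.43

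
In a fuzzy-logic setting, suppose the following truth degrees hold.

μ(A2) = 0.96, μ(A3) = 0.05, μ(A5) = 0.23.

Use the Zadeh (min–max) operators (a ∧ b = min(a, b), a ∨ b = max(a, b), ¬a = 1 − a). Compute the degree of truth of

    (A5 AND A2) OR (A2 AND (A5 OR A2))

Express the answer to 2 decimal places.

A5 AND A2 = min(a, b) on (0.23, 0.96) = 0.23
A5 OR A2 = max(a, b) on (0.23, 0.96) = 0.96
A2 AND (A5 OR A2) = min(a, b) on (0.96, 0.96) = 0.96
(A5 AND A2) OR (A2 AND (A5 OR A2)) = max(a, b) on (0.23, 0.96) = 0.96

0.96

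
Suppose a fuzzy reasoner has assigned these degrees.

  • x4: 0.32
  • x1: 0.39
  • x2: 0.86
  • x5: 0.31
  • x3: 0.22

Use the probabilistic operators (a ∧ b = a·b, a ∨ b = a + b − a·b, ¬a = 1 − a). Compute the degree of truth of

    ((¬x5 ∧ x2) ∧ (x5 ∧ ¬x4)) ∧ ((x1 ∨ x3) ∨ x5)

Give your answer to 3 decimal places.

0.084

¬x5 = 1 − 0.3100 = 0.6900
¬x5 ∧ x2 = a·b on (0.6900, 0.8600) = 0.5934
¬x4 = 1 − 0.3200 = 0.6800
x5 ∧ ¬x4 = a·b on (0.3100, 0.6800) = 0.2108
(¬x5 ∧ x2) ∧ (x5 ∧ ¬x4) = a·b on (0.5934, 0.2108) = 0.1251
x1 ∨ x3 = a + b − a·b on (0.3900, 0.2200) = 0.5242
(x1 ∨ x3) ∨ x5 = a + b − a·b on (0.5242, 0.3100) = 0.6717
((¬x5 ∧ x2) ∧ (x5 ∧ ¬x4)) ∧ ((x1 ∨ x3) ∨ x5) = a·b on (0.1251, 0.6717) = 0.0840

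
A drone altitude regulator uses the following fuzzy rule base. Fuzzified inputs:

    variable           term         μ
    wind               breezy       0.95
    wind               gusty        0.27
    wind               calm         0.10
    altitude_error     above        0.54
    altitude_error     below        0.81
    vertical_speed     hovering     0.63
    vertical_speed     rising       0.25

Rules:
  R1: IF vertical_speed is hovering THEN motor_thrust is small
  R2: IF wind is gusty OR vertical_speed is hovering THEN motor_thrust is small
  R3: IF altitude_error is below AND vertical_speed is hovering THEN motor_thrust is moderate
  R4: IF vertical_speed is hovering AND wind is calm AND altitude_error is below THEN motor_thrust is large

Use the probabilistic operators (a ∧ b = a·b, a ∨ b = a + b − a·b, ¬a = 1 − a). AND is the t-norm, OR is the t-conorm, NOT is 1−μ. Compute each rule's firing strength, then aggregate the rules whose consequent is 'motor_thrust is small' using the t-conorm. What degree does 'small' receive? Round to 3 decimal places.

0.900

R1: hovering=0.63 → w = 0.6300
R2: gusty=0.27, hovering=0.63; OR[a + b − a·b] → w = 0.7299
R3: below=0.81, hovering=0.63; AND[a·b] → w = 0.5103
R4: hovering=0.63, calm=0.10, below=0.81; AND[a·b] → w = 0.0510
Rules with consequent 'small': {R1, R2} → strengths 0.6300, 0.7299
Aggregate via t-conorm [a + b − a·b]: 0.9001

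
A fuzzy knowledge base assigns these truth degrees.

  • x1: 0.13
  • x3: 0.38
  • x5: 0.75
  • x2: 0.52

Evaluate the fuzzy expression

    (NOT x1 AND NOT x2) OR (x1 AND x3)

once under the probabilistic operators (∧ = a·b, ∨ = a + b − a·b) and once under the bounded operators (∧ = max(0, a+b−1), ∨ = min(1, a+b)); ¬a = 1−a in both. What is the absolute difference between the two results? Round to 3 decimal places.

0.096

Under probabilistic:
  NOT x1 = 1 − 0.1300 = 0.8700
  NOT x2 = 1 − 0.5200 = 0.4800
  NOT x1 AND NOT x2 = a·b on (0.8700, 0.4800) = 0.4176
  x1 AND x3 = a·b on (0.1300, 0.3800) = 0.0494
  (NOT x1 AND NOT x2) OR (x1 AND x3) = a + b − a·b on (0.4176, 0.0494) = 0.4464
  → value = 0.4464
Under bounded:
  NOT x1 = 1 − 0.13 = 0.87
  NOT x2 = 1 − 0.52 = 0.48
  NOT x1 AND NOT x2 = max(0, a+b−1) on (0.87, 0.48) = 0.35
  x1 AND x3 = max(0, a+b−1) on (0.13, 0.38) = 0.00
  (NOT x1 AND NOT x2) OR (x1 AND x3) = min(1, a+b) on (0.35, 0.00) = 0.35
  → value = 0.3500
|0.4464 − 0.3500| = 0.096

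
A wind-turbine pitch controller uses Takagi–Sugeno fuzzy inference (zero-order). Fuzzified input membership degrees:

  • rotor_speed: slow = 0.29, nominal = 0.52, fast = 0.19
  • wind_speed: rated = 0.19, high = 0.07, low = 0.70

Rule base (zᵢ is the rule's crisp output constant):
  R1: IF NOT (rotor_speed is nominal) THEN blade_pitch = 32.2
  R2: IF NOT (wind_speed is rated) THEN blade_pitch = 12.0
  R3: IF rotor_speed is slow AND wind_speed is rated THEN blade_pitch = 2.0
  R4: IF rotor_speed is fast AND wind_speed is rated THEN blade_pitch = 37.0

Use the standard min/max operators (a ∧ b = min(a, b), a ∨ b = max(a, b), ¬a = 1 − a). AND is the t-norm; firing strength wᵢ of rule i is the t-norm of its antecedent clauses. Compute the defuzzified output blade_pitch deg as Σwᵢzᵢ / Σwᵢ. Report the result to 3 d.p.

19.513

R1 (z=32.2): ¬nominal=1−0.52=0.48 → w = 0.48
R2 (z=12.0): ¬rated=1−0.19=0.81 → w = 0.81
R3 (z=2.0): slow=0.29, rated=0.19; AND[min(a, b)] → w = 0.19
R4 (z=37.0): fast=0.19, rated=0.19; AND[min(a, b)] → w = 0.19
Weighted average = (0.48·32.2 + 0.81·12.0 + 0.19·2.0 + 0.19·37.0) / (0.48 + 0.81 + 0.19 + 0.19)
  = 32.5860 / 1.6700 = 19.513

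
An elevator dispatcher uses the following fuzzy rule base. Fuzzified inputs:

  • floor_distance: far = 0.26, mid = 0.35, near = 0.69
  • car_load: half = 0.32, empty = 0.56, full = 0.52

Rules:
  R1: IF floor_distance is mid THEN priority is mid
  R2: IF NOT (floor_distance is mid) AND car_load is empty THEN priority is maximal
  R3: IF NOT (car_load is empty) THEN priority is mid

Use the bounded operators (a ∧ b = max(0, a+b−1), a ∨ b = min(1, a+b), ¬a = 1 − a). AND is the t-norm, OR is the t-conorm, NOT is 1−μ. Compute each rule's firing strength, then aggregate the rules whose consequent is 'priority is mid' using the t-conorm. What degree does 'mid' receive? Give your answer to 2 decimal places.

0.79

R1: mid=0.35 → w = 0.35
R2: ¬mid=1−0.35=0.65, empty=0.56; AND[max(0, a+b−1)] → w = 0.21
R3: ¬empty=1−0.56=0.44 → w = 0.44
Rules with consequent 'mid': {R1, R3} → strengths 0.35, 0.44
Aggregate via t-conorm [min(1, a+b)]: 0.79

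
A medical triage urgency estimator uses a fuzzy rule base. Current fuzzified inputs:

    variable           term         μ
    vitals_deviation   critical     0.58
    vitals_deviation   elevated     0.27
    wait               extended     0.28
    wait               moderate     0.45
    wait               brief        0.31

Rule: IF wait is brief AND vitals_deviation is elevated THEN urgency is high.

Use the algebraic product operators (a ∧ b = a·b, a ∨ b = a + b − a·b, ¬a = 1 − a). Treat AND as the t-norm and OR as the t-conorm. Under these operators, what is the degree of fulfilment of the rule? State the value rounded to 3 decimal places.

0.084

firing strength: brief=0.31, elevated=0.27; AND[a·b] → w = 0.0837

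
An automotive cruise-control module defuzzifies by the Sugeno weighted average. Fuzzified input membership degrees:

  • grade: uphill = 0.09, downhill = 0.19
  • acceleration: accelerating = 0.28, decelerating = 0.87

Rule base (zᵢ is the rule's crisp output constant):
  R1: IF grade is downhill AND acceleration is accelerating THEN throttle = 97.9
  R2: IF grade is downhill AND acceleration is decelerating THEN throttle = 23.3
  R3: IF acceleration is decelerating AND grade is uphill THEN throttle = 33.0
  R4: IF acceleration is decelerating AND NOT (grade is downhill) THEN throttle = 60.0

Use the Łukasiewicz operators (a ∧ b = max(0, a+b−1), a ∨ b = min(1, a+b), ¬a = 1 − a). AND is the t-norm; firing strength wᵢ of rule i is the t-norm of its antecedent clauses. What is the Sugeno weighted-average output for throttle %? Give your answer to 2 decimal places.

R1 (z=97.9): downhill=0.19, accelerating=0.28; AND[max(0, a+b−1)] → w = 0.00
R2 (z=23.3): downhill=0.19, decelerating=0.87; AND[max(0, a+b−1)] → w = 0.06
R3 (z=33.0): decelerating=0.87, uphill=0.09; AND[max(0, a+b−1)] → w = 0.00
R4 (z=60.0): decelerating=0.87, ¬downhill=1−0.19=0.81; AND[max(0, a+b−1)] → w = 0.68
Weighted average = (0.00·97.9 + 0.06·23.3 + 0.00·33.0 + 0.68·60.0) / (0.00 + 0.06 + 0.00 + 0.68)
  = 42.1980 / 0.7400 = 57.02

57.02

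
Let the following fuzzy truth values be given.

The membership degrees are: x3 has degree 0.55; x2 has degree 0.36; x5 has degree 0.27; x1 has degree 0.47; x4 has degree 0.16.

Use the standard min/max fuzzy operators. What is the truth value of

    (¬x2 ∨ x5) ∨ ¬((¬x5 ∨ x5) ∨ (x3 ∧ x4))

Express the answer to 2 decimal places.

0.64

¬x2 = 1 − 0.36 = 0.64
¬x2 ∨ x5 = max(a, b) on (0.64, 0.27) = 0.64
¬x5 = 1 − 0.27 = 0.73
¬x5 ∨ x5 = max(a, b) on (0.73, 0.27) = 0.73
x3 ∧ x4 = min(a, b) on (0.55, 0.16) = 0.16
(¬x5 ∨ x5) ∨ (x3 ∧ x4) = max(a, b) on (0.73, 0.16) = 0.73
¬((¬x5 ∨ x5) ∨ (x3 ∧ x4)) = 1 − 0.73 = 0.27
(¬x2 ∨ x5) ∨ ¬((¬x5 ∨ x5) ∨ (x3 ∧ x4)) = max(a, b) on (0.64, 0.27) = 0.64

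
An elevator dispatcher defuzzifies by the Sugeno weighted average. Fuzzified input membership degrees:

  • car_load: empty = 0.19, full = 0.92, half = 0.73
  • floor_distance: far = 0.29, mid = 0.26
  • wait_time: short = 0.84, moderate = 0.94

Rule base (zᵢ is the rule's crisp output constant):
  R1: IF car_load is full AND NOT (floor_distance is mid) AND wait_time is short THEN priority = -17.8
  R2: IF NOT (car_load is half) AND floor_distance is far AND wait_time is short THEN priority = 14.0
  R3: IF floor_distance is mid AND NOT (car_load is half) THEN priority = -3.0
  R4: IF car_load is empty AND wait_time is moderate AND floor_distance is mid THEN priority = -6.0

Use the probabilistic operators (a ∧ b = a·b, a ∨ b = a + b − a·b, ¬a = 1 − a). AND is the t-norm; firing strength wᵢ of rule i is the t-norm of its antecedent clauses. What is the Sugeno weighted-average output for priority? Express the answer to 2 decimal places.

-12.92

R1 (z=-17.8): full=0.92, ¬mid=1−0.26=0.74, short=0.84; AND[a·b] → w = 0.5719
R2 (z=14.0): ¬half=1−0.73=0.27, far=0.29, short=0.84; AND[a·b] → w = 0.0658
R3 (z=-3.0): mid=0.26, ¬half=1−0.73=0.27; AND[a·b] → w = 0.0702
R4 (z=-6.0): empty=0.19, moderate=0.94, mid=0.26; AND[a·b] → w = 0.0464
Weighted average = (0.5719·-17.8 + 0.0658·14.0 + 0.0702·-3.0 + 0.0464·-6.0) / (0.5719 + 0.0658 + 0.0702 + 0.0464)
  = -9.7477 / 0.7543 = -12.92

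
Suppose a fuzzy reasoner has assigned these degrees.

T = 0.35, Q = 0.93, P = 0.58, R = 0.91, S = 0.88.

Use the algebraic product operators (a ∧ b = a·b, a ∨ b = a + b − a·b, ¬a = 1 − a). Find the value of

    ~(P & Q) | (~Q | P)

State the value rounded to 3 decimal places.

0.789

P & Q = a·b on (0.5800, 0.9300) = 0.5394
~(P & Q) = 1 − 0.5394 = 0.4606
~Q = 1 − 0.9300 = 0.0700
~Q | P = a + b − a·b on (0.0700, 0.5800) = 0.6094
~(P & Q) | (~Q | P) = a + b − a·b on (0.4606, 0.6094) = 0.7893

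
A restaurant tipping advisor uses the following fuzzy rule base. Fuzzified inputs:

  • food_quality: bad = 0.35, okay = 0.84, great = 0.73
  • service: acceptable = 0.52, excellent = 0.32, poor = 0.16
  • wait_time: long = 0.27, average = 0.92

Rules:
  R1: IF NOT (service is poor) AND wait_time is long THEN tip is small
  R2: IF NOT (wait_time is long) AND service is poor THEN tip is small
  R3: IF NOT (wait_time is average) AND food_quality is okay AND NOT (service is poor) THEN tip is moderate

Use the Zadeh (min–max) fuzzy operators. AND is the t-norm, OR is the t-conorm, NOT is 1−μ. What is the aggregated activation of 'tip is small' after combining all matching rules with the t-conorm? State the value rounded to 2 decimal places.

0.27

R1: ¬poor=1−0.16=0.84, long=0.27; AND[min(a, b)] → w = 0.27
R2: ¬long=1−0.27=0.73, poor=0.16; AND[min(a, b)] → w = 0.16
R3: ¬average=1−0.92=0.08, okay=0.84, ¬poor=1−0.16=0.84; AND[min(a, b)] → w = 0.08
Rules with consequent 'small': {R1, R2} → strengths 0.27, 0.16
Aggregate via t-conorm [max(a, b)]: 0.27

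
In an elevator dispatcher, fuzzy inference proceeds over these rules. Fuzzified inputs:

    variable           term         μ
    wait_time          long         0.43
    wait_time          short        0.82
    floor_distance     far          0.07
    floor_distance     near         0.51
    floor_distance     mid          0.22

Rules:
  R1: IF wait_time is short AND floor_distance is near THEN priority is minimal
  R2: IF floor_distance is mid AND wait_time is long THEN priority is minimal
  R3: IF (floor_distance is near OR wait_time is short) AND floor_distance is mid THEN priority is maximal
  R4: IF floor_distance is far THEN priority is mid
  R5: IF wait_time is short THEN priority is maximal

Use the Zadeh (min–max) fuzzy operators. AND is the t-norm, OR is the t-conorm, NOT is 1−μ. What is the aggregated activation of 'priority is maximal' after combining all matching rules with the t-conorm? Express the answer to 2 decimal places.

R1: short=0.82, near=0.51; AND[min(a, b)] → w = 0.51
R2: mid=0.22, long=0.43; AND[min(a, b)] → w = 0.22
R3: (near=0.51 OR short=0.82) = 0.82; AND[min(a, b)] with mid=0.22 → w = 0.22
R4: far=0.07 → w = 0.07
R5: short=0.82 → w = 0.82
Rules with consequent 'maximal': {R3, R5} → strengths 0.22, 0.82
Aggregate via t-conorm [max(a, b)]: 0.82

0.82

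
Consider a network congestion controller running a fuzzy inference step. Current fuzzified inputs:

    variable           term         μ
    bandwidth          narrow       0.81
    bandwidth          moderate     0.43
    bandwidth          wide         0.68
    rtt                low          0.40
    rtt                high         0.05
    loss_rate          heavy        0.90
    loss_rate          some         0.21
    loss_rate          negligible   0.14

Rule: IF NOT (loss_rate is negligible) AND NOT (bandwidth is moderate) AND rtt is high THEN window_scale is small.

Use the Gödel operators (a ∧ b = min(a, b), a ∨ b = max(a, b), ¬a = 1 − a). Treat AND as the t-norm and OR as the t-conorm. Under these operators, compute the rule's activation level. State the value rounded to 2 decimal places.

firing strength: ¬negligible=1−0.14=0.86, ¬moderate=1−0.43=0.57, high=0.05; AND[min(a, b)] → w = 0.05

0.05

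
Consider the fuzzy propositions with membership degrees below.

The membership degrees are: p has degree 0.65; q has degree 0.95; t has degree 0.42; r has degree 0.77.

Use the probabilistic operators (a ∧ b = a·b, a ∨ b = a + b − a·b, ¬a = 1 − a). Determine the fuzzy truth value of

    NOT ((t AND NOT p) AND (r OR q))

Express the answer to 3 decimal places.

0.855

NOT p = 1 − 0.6500 = 0.3500
t AND NOT p = a·b on (0.4200, 0.3500) = 0.1470
r OR q = a + b − a·b on (0.7700, 0.9500) = 0.9885
(t AND NOT p) AND (r OR q) = a·b on (0.1470, 0.9885) = 0.1453
NOT ((t AND NOT p) AND (r OR q)) = 1 − 0.1453 = 0.8547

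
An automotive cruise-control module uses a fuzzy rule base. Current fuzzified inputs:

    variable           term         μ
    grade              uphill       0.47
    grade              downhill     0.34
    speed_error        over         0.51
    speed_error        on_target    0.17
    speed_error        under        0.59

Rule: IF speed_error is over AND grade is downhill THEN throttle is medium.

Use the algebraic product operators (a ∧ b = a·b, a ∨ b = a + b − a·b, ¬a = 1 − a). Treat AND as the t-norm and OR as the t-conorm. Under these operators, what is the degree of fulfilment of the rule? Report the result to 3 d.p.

0.173

firing strength: over=0.51, downhill=0.34; AND[a·b] → w = 0.1734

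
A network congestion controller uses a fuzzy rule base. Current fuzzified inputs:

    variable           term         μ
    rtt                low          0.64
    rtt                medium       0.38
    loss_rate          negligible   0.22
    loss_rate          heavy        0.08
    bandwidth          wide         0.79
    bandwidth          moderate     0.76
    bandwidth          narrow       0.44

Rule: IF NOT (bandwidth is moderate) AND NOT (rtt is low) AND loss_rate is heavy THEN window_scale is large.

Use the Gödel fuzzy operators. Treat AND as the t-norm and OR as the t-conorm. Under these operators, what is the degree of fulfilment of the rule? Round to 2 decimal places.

0.08

firing strength: ¬moderate=1−0.76=0.24, ¬low=1−0.64=0.36, heavy=0.08; AND[min(a, b)] → w = 0.08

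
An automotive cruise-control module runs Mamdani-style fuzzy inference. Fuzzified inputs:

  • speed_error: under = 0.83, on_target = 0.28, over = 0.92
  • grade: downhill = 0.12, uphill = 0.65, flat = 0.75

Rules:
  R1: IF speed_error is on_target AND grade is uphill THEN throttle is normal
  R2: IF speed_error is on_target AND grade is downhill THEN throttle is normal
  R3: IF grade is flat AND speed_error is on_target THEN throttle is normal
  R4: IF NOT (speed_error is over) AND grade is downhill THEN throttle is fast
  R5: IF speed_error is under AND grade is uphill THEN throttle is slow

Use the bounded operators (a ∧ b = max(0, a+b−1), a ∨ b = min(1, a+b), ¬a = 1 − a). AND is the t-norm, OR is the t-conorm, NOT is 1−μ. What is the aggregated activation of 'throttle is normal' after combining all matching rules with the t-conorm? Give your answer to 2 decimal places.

R1: on_target=0.28, uphill=0.65; AND[max(0, a+b−1)] → w = 0.00
R2: on_target=0.28, downhill=0.12; AND[max(0, a+b−1)] → w = 0.00
R3: flat=0.75, on_target=0.28; AND[max(0, a+b−1)] → w = 0.03
R4: ¬over=1−0.92=0.08, downhill=0.12; AND[max(0, a+b−1)] → w = 0.00
R5: under=0.83, uphill=0.65; AND[max(0, a+b−1)] → w = 0.48
Rules with consequent 'normal': {R1, R2, R3} → strengths 0.00, 0.00, 0.03
Aggregate via t-conorm [min(1, a+b)]: 0.03

0.03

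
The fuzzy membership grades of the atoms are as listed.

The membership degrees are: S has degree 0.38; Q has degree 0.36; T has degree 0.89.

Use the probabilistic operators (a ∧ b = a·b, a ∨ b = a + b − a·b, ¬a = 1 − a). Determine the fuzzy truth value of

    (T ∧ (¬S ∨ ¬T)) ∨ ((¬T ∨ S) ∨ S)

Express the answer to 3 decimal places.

¬S = 1 − 0.3800 = 0.6200
¬T = 1 − 0.8900 = 0.1100
¬S ∨ ¬T = a + b − a·b on (0.6200, 0.1100) = 0.6618
T ∧ (¬S ∨ ¬T) = a·b on (0.8900, 0.6618) = 0.5890
¬T = 1 − 0.8900 = 0.1100
¬T ∨ S = a + b − a·b on (0.1100, 0.3800) = 0.4482
(¬T ∨ S) ∨ S = a + b − a·b on (0.4482, 0.3800) = 0.6579
(T ∧ (¬S ∨ ¬T)) ∨ ((¬T ∨ S) ∨ S) = a + b − a·b on (0.5890, 0.6579) = 0.8594

0.859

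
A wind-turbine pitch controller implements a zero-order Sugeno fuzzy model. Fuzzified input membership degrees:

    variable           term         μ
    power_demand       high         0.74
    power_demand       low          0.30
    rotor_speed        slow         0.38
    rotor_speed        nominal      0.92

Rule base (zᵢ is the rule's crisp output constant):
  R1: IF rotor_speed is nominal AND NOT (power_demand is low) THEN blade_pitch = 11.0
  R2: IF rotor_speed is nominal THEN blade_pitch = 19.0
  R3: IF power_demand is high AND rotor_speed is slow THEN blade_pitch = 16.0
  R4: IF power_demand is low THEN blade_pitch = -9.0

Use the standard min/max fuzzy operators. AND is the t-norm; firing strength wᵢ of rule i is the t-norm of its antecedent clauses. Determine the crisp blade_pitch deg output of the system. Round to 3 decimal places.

12.417

R1 (z=11.0): nominal=0.92, ¬low=1−0.30=0.70; AND[min(a, b)] → w = 0.70
R2 (z=19.0): nominal=0.92 → w = 0.92
R3 (z=16.0): high=0.74, slow=0.38; AND[min(a, b)] → w = 0.38
R4 (z=-9.0): low=0.30 → w = 0.30
Weighted average = (0.70·11.0 + 0.92·19.0 + 0.38·16.0 + 0.30·-9.0) / (0.70 + 0.92 + 0.38 + 0.30)
  = 28.5600 / 2.3000 = 12.417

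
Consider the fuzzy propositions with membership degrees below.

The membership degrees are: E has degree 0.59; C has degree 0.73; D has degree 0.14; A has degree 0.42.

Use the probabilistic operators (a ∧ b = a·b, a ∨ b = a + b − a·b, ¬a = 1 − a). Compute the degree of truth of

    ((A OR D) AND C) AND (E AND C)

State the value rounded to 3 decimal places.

A OR D = a + b − a·b on (0.4200, 0.1400) = 0.5012
(A OR D) AND C = a·b on (0.5012, 0.7300) = 0.3659
E AND C = a·b on (0.5900, 0.7300) = 0.4307
((A OR D) AND C) AND (E AND C) = a·b on (0.3659, 0.4307) = 0.1576

0.158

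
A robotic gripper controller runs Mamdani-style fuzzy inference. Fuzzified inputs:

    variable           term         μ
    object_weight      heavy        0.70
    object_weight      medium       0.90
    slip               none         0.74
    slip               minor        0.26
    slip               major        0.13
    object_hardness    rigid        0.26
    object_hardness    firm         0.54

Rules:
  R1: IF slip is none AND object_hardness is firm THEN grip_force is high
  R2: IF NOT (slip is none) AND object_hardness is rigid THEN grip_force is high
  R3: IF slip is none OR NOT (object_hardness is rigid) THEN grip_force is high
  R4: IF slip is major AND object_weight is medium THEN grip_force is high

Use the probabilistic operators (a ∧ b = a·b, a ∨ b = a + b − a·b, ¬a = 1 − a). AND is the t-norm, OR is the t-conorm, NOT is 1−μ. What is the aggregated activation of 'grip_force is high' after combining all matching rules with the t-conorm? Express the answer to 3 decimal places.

0.967

R1: none=0.74, firm=0.54; AND[a·b] → w = 0.3996
R2: ¬none=1−0.74=0.26, rigid=0.26; AND[a·b] → w = 0.0676
R3: none=0.74, ¬rigid=1−0.26=0.74; OR[a + b − a·b] → w = 0.9324
R4: major=0.13, medium=0.90; AND[a·b] → w = 0.1170
Rules with consequent 'high': {R1, R2, R3, R4} → strengths 0.3996, 0.0676, 0.9324, 0.1170
Aggregate via t-conorm [a + b − a·b]: 0.9666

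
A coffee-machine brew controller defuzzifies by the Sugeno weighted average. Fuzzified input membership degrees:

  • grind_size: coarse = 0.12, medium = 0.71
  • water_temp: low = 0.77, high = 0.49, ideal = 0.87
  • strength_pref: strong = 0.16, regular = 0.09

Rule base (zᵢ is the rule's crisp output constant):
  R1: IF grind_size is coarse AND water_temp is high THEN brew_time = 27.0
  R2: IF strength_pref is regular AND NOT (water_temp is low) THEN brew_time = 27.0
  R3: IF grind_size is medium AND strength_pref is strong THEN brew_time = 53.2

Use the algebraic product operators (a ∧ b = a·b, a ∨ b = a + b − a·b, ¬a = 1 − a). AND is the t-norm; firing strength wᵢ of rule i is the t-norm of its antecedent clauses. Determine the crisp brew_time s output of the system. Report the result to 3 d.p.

R1 (z=27.0): coarse=0.12, high=0.49; AND[a·b] → w = 0.0588
R2 (z=27.0): regular=0.09, ¬low=1−0.77=0.23; AND[a·b] → w = 0.0207
R3 (z=53.2): medium=0.71, strong=0.16; AND[a·b] → w = 0.1136
Weighted average = (0.0588·27.0 + 0.0207·27.0 + 0.1136·53.2) / (0.0588 + 0.0207 + 0.1136)
  = 8.1900 / 0.1931 = 42.413

42.413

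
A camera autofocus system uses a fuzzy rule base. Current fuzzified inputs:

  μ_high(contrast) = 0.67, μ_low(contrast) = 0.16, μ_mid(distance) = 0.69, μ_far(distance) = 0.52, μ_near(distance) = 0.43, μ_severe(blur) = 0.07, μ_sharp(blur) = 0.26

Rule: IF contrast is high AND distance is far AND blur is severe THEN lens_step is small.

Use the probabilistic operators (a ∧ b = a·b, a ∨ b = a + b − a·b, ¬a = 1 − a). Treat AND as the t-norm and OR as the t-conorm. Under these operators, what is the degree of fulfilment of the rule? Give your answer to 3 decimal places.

0.024

firing strength: high=0.67, far=0.52, severe=0.07; AND[a·b] → w = 0.0244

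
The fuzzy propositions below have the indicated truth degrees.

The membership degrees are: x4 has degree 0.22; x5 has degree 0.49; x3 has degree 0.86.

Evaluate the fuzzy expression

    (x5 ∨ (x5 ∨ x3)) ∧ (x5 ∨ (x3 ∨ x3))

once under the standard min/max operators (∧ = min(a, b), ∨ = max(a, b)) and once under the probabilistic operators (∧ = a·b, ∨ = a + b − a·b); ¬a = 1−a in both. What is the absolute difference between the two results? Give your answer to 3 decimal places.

Under standard min/max:
  x5 ∨ x3 = max(a, b) on (0.49, 0.86) = 0.86
  x5 ∨ (x5 ∨ x3) = max(a, b) on (0.49, 0.86) = 0.86
  x3 ∨ x3 = max(a, b) on (0.86, 0.86) = 0.86
  x5 ∨ (x3 ∨ x3) = max(a, b) on (0.49, 0.86) = 0.86
  (x5 ∨ (x5 ∨ x3)) ∧ (x5 ∨ (x3 ∨ x3)) = min(a, b) on (0.86, 0.86) = 0.86
  → value = 0.8600
Under probabilistic:
  x5 ∨ x3 = a + b − a·b on (0.4900, 0.8600) = 0.9286
  x5 ∨ (x5 ∨ x3) = a + b − a·b on (0.4900, 0.9286) = 0.9636
  x3 ∨ x3 = a + b − a·b on (0.8600, 0.8600) = 0.9804
  x5 ∨ (x3 ∨ x3) = a + b − a·b on (0.4900, 0.9804) = 0.9900
  (x5 ∨ (x5 ∨ x3)) ∧ (x5 ∨ (x3 ∨ x3)) = a·b on (0.9636, 0.9900) = 0.9540
  → value = 0.9540
|0.8600 − 0.9540| = 0.094

0.094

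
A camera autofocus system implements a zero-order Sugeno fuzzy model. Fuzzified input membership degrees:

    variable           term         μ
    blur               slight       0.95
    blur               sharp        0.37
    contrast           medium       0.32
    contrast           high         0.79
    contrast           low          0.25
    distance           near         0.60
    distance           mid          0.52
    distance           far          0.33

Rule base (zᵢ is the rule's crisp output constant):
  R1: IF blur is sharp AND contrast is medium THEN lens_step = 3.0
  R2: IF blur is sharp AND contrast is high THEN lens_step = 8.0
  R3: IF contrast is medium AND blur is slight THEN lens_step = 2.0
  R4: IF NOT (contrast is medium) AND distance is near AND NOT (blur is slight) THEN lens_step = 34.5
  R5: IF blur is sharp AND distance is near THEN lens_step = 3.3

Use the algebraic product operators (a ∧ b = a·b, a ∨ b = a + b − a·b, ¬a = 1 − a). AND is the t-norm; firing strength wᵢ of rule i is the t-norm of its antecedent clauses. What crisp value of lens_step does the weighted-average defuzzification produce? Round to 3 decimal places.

4.950

R1 (z=3.0): sharp=0.37, medium=0.32; AND[a·b] → w = 0.1184
R2 (z=8.0): sharp=0.37, high=0.79; AND[a·b] → w = 0.2923
R3 (z=2.0): medium=0.32, slight=0.95; AND[a·b] → w = 0.3040
R4 (z=34.5): ¬medium=1−0.32=0.68, near=0.60, ¬slight=1−0.95=0.05; AND[a·b] → w = 0.0204
R5 (z=3.3): sharp=0.37, near=0.60; AND[a·b] → w = 0.2220
Weighted average = (0.1184·3.0 + 0.2923·8.0 + 0.3040·2.0 + 0.0204·34.5 + 0.2220·3.3) / (0.1184 + 0.2923 + 0.3040 + 0.0204 + 0.2220)
  = 4.7380 / 0.9571 = 4.950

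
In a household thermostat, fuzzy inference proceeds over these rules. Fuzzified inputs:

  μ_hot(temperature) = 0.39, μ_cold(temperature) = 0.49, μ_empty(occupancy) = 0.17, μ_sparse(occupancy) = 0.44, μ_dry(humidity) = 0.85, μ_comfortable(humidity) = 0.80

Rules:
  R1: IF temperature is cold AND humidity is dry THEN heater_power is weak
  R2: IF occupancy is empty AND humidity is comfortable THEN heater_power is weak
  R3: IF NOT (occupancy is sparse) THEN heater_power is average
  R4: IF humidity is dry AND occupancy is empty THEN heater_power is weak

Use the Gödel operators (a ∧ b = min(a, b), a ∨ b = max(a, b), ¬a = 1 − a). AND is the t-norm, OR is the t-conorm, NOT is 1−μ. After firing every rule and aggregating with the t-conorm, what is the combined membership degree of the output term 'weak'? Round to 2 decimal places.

0.49

R1: cold=0.49, dry=0.85; AND[min(a, b)] → w = 0.49
R2: empty=0.17, comfortable=0.80; AND[min(a, b)] → w = 0.17
R3: ¬sparse=1−0.44=0.56 → w = 0.56
R4: dry=0.85, empty=0.17; AND[min(a, b)] → w = 0.17
Rules with consequent 'weak': {R1, R2, R4} → strengths 0.49, 0.17, 0.17
Aggregate via t-conorm [max(a, b)]: 0.49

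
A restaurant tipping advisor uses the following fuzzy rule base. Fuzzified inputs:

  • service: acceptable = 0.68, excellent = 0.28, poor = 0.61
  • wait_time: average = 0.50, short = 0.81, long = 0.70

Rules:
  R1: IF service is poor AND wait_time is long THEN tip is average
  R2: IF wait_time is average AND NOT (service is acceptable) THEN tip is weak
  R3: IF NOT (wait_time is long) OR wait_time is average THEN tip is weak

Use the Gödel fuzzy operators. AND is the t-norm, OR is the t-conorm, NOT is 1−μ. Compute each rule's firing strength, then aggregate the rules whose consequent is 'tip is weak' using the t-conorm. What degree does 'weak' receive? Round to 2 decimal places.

R1: poor=0.61, long=0.70; AND[min(a, b)] → w = 0.61
R2: average=0.50, ¬acceptable=1−0.68=0.32; AND[min(a, b)] → w = 0.32
R3: ¬long=1−0.70=0.30, average=0.50; OR[max(a, b)] → w = 0.50
Rules with consequent 'weak': {R2, R3} → strengths 0.32, 0.50
Aggregate via t-conorm [max(a, b)]: 0.50

0.50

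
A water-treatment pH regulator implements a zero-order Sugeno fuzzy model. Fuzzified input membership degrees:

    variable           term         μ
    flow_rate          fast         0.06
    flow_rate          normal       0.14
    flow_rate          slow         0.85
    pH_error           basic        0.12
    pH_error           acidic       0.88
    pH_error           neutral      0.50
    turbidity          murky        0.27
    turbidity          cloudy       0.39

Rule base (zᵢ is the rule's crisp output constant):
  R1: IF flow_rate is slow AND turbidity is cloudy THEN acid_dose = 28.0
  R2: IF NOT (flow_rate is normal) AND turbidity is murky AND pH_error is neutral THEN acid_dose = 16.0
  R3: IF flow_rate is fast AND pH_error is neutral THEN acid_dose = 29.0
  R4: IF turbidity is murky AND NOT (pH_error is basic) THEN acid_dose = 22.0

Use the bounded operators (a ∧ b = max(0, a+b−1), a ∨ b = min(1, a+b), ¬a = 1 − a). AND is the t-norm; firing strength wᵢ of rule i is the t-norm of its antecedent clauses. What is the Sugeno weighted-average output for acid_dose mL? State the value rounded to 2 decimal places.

R1 (z=28.0): slow=0.85, cloudy=0.39; AND[max(0, a+b−1)] → w = 0.24
R2 (z=16.0): ¬normal=1−0.14=0.86, murky=0.27, neutral=0.50; AND[max(0, a+b−1)] → w = 0.00
R3 (z=29.0): fast=0.06, neutral=0.50; AND[max(0, a+b−1)] → w = 0.00
R4 (z=22.0): murky=0.27, ¬basic=1−0.12=0.88; AND[max(0, a+b−1)] → w = 0.15
Weighted average = (0.24·28.0 + 0.00·16.0 + 0.00·29.0 + 0.15·22.0) / (0.24 + 0.00 + 0.00 + 0.15)
  = 10.0200 / 0.3900 = 25.69

25.69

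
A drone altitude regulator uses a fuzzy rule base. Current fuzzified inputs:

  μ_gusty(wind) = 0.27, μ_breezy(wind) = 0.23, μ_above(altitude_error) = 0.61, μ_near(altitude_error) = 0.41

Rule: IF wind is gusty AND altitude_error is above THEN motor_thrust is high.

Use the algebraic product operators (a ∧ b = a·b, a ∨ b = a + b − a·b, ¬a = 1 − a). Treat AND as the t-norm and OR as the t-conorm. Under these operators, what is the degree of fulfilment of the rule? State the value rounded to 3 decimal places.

0.165

firing strength: gusty=0.27, above=0.61; AND[a·b] → w = 0.1647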